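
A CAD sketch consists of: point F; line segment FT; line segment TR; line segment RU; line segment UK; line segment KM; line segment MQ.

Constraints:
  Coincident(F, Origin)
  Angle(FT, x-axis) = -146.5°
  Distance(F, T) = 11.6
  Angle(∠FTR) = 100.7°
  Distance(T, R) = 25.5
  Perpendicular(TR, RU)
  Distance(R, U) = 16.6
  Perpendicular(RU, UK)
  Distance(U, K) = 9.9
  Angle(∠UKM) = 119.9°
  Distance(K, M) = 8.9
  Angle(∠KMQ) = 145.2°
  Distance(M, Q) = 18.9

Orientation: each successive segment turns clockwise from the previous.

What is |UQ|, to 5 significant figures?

29.437

∠UKM = 119.9° gives KM at -105.90° from the x-axis; with |KM| = 8.9, M = (-11.086, 7.7948). ∠KMQ = 145.2° gives MQ at -140.70° from the x-axis; with |MQ| = 18.9, Q = (-25.712, -4.1761). Then |UQ| = |Q − U| = 29.437.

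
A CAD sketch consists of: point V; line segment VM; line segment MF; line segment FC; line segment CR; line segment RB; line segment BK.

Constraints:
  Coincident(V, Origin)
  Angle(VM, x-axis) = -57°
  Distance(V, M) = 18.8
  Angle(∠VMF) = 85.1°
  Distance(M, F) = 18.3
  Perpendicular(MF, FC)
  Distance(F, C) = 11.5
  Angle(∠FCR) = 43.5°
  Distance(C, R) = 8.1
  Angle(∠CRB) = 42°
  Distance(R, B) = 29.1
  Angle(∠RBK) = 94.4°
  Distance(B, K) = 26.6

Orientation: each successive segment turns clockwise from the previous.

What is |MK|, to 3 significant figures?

54.1

V is at the origin; VM runs at -57.0° with length 18.8, so M = (10.2, -15.8). ∠VMF = 85.1° gives MF at -152° from the x-axis; with |MF| = 18.3, F = (-5.90, -24.4). The perpendicularity gives FC at right angles to MF, so FC runs at 118°; with |FC| = 11.5, C = (-11.3, -14.2). ∠FCR = 43.5° gives CR at -18.4° from the x-axis; with |CR| = 8.1, R = (-3.63, -16.8). ∠CRB = 42.0° gives RB at -156° from the x-axis; with |RB| = 29.1, B = (-30.3, -28.4). ∠RBK = 94.4° gives BK at 118° from the x-axis; with |BK| = 26.6, K = (-42.8, -4.96). Then |MK| = |K − M| = 54.1.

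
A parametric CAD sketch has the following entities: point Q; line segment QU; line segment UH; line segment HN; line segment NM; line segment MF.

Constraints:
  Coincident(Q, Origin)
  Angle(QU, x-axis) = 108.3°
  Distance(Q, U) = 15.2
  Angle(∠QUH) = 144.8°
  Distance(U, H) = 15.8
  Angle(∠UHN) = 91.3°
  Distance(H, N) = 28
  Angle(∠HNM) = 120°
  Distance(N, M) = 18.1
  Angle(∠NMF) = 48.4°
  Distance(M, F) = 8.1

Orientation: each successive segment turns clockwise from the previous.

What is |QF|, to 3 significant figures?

25.4

Q is at the origin; QU runs at 108.3° with length 15.2, so U = (-4.77, 14.4). ∠QUH = 144.8° gives UH at 73.1° from the x-axis; with |UH| = 15.8, H = (-0.180, 29.5). ∠UHN = 91.3° gives HN at -15.6° from the x-axis; with |HN| = 28.0, N = (26.8, 22.0). ∠HNM = 120.0° gives NM at -75.6° from the x-axis; with |NM| = 18.1, M = (31.3, 4.49). ∠NMF = 48.4° gives MF at 153° from the x-axis; with |MF| = 8.1, F = (24.1, 8.19). Then |QF| = |F − Q| = 25.4.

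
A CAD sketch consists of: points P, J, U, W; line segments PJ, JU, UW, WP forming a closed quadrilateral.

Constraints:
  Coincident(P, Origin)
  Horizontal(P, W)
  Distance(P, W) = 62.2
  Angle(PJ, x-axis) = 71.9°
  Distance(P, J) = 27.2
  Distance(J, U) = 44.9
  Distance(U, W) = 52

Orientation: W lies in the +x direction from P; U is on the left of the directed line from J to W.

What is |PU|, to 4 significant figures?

68.03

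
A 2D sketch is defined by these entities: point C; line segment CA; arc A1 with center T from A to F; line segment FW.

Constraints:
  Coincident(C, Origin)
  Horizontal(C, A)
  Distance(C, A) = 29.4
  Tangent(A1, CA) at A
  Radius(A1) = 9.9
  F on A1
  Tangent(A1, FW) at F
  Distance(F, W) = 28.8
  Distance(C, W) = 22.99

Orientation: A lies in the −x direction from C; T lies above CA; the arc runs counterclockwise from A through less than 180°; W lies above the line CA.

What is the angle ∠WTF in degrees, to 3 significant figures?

71.0°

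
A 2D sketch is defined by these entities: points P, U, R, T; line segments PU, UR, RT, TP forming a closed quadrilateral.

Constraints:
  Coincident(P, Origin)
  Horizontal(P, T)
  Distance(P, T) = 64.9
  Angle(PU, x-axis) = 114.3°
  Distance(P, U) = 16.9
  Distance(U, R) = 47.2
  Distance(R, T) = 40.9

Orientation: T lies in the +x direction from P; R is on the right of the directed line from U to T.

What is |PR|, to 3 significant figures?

32.3

Checks: |UR| = 47.20 ✓; |RT| = 40.90 ✓.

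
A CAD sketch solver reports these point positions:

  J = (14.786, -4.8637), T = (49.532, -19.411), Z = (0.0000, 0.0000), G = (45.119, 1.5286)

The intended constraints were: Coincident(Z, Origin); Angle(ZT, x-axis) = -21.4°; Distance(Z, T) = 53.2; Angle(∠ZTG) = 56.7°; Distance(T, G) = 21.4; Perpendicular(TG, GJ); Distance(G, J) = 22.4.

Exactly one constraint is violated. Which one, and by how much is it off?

Distance(G, J) = 22.4 — off by 8.60.

Z = (0.00, 0.00) ✓; ZT at -21.40° ✓; |ZT| = 53.20 ✓; ∠ZTG = 56.70° ✓; |TG| = 21.40 ✓; ∠(TG, GJ) = 90.00° ✓; |GJ| = 31.00 ✗.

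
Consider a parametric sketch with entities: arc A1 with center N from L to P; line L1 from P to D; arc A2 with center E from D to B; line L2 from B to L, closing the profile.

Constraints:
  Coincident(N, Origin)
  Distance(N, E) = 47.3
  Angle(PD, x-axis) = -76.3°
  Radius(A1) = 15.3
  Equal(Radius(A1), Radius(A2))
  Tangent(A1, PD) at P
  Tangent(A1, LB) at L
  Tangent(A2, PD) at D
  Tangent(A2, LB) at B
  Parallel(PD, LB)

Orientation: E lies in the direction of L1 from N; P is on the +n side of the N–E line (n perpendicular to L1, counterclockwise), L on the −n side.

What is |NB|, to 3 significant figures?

49.7

Tangency of A1 to both parallel lines with radius 15.3 puts P and L at N ± 15.3·n: P = (14.9, 3.62), L = (-14.9, -3.62). Equal radii place D and B the same way about E: D = E + 15.3·n = (26.1, -42.3), B = E − 15.3·n = (-3.66, -49.6). Then |NB| = |B − N| = 49.7.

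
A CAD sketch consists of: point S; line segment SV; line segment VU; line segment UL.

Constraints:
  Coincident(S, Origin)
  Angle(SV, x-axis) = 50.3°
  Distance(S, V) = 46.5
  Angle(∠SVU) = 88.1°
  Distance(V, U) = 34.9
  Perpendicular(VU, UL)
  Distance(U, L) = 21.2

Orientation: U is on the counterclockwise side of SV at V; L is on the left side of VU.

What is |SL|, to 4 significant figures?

41.85

S is at the origin; SV runs at 50.3° with length 46.5, so V = 46.5·(cos 50.3°, sin 50.3°) = (29.70, 35.78). ∠SVU = 88.1°, so VU runs at 50.3° + (180° − 88.1°) = 142.2° from the x-axis; with |VU| = 34.9, U = V + 34.9·(cos 142.2°, sin 142.2°) = (2.126, 57.17). The perpendicularity gives UL at right angles to VU; with |UL| = 21.2 on the left of VU, L = U + 21.2·(-0.6129, -0.7902) = (-10.87, 40.42). Then |SL| = |L − S| = 41.85.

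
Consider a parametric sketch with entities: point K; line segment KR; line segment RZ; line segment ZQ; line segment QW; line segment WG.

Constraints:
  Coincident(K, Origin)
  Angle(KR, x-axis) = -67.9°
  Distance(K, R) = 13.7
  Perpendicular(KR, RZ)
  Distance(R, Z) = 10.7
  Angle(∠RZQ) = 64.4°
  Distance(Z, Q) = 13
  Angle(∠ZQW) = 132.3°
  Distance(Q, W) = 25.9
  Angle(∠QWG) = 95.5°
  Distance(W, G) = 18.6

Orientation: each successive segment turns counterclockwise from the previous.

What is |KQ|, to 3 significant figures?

5.45

K is at the origin; KR runs at -67.9° with length 13.7, so R = (5.15, -12.7). KR is perpendicular to RZ, so RZ runs at 22.1°; with |RZ| = 10.7, Z = (15.1, -8.67). ∠RZQ = 64.4° gives ZQ at 138° from the x-axis; with |ZQ| = 13.0, Q = (5.45, 0.0813). Then |KQ| = |Q − K| = 5.45.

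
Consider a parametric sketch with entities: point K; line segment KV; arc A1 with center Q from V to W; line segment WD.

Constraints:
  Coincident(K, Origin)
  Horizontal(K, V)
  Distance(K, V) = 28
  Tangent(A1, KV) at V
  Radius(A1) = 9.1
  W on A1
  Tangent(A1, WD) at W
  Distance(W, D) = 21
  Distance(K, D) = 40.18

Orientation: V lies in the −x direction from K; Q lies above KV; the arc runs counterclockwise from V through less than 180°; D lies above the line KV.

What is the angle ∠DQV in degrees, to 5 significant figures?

171.56°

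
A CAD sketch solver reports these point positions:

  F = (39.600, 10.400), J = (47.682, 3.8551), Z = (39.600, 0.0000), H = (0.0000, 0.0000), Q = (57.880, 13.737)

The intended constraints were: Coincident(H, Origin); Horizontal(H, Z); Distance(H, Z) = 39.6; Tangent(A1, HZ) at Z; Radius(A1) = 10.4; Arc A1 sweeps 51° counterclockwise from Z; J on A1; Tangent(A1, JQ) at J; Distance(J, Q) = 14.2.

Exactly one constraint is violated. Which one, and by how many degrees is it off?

Tangent(A1, JQ) at J — off by 6.90°.

H = (0.00, 0.00) ✓; H.y = 0.00, Z.y = 0.00 ✓; |HZ| = 39.60 ✓; ∠(FZ, ZH) = 90.00° ✓; |FZ| = 10.40 ✓; bearing(F→J) − bearing(F→Z) = 51.00° ✓; |FJ| = 10.40 ✓; ∠(FJ, JQ) = 96.90° ✗; |JQ| = 14.20 ✓.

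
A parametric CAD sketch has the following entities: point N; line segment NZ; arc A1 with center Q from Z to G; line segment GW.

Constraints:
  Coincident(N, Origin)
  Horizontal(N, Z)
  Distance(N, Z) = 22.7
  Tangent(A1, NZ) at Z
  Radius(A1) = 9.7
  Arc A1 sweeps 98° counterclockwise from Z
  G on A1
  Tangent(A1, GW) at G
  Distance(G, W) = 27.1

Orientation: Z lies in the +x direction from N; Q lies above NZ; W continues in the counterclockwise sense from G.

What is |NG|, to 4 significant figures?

34.14

N is at the origin; N and Z share the same y with |NZ| = 22.7 and Z on the +x side, so Z = (22.70, 0.000). The tangent condition forces QZ to be normal to NZ, so Q = Z + (0, 9.7) = (22.70, 9.700). On A1, Z sits at bearing -90° from Q; a 98° counterclockwise sweep puts G at bearing 8°, so G = Q + 9.7·(cos 8°, sin 8°) = (32.31, 11.05). Then |NG| = |G − N| = 34.14.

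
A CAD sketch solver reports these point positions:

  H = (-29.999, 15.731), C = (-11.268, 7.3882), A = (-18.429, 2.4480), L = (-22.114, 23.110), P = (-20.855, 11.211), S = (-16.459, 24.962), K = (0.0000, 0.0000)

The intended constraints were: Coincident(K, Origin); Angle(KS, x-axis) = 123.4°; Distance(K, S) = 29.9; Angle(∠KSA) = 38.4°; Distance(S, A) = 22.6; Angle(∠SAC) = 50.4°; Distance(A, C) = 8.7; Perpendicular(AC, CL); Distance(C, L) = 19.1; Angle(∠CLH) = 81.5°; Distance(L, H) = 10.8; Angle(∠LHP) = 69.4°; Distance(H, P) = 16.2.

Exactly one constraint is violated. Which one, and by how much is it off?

Distance(H, P) = 16.2 — off by 6.00.

K = (0.00, 0.00) ✓; KS at 123.4° ✓; |KS| = 29.90 ✓; ∠KSA = 38.40° ✓; |SA| = 22.60 ✓; ∠SAC = 50.40° ✓; |AC| = 8.700 ✓; ∠(AC, CL) = 90.00° ✓; |CL| = 19.10 ✓; ∠CLH = 81.50° ✓; |LH| = 10.80 ✓; ∠LHP = 69.41° ✓; |HP| = 10.20 ✗.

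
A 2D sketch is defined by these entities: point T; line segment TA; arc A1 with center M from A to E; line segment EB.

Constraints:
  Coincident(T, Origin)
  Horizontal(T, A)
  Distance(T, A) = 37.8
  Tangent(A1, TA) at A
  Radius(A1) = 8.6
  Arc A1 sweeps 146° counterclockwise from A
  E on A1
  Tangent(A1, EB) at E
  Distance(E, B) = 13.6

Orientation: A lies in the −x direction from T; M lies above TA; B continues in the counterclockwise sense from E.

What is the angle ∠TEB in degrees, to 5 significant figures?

171.49°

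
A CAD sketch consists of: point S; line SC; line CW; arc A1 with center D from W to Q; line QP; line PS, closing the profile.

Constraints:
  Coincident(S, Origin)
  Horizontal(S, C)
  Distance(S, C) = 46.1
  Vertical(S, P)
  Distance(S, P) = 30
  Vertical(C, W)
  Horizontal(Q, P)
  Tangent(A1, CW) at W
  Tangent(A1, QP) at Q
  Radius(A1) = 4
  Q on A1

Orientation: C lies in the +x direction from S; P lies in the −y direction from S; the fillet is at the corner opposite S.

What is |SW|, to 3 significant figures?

52.9

S is at the origin; S and C share the same y with |SC| = 46.1 and C on the +x side, so C = (46.1, 0.00). S and P share the same x with |SP| = 30.0 and P on the −y side, so P = (0.00, -30.0). The virtual corner opposite S is at (46.1, -30.0). A1 meets CW tangentially, so DW is at right angles to CW and A1 meets QP tangentially, so DQ is at right angles to QP, with radius 4.0, so the center D sits 4.0 in from both sides at D = (42.1, -26.0). That places the tangent points at W = (46.1, -26.0) on CW and Q = (42.1, -30.0) on QP. Then |SW| = |W − S| = 52.9.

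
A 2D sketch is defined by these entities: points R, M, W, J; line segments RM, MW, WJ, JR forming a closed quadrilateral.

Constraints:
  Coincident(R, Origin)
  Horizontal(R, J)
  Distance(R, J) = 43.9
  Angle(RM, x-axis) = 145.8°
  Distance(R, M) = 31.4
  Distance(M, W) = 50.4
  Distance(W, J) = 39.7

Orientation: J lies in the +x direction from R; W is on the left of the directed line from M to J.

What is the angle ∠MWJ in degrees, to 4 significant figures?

105.6°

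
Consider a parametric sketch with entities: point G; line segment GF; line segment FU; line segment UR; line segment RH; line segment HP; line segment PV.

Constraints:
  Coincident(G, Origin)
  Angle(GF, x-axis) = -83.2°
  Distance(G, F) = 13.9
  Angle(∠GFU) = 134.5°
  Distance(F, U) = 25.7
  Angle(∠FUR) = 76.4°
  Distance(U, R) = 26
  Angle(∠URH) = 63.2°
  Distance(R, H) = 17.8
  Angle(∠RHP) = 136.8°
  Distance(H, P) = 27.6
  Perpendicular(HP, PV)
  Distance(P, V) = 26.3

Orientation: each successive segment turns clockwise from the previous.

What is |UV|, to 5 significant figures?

16.967

∠RHP = 136.8° gives HP at -32.300° from the x-axis; with |HP| = 27.6, P = (10.485, -24.670). HP ⟂ PV, so PV runs at -122.30°; with |PV| = 26.3, V = (-3.5680, -46.900). Then |UV| = |V − U| = 16.967.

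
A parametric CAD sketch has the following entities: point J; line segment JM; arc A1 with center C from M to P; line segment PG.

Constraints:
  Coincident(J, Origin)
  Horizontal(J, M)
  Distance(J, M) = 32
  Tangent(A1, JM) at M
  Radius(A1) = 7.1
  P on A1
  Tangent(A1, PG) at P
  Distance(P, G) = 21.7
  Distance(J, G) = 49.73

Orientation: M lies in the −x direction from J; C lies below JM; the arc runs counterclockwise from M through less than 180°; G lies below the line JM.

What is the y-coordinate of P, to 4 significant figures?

-6.449

J is at the origin; J and M share the same y with |JM| = 32.0 and M on the −x side, so M = (-32.00, 0.000). A1 meets JM tangentially, so CM is at right angles to JM, so C = M + (0, -7.1) = (-32.00, -7.100). Since CP ⟂ PG (tangency), |CG| = √(7.1² + 21.7²) = 22.83 regardless of where P sits on A1. So G lies on both circle(J, 49.73) and circle(C, 22.83); the below-JM intersection is G = (-41.06, -28.06). P is the foot of the tangent from G: P = (-39.07, -6.449).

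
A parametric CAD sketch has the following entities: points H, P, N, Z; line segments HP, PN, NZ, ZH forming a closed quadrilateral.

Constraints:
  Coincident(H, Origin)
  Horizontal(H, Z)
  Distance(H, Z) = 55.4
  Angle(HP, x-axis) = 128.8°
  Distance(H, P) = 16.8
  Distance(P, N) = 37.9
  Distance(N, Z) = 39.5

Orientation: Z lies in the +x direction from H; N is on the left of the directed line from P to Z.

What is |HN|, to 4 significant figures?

35.93

Checks: |PN| = 37.90 ✓; |NZ| = 39.50 ✓.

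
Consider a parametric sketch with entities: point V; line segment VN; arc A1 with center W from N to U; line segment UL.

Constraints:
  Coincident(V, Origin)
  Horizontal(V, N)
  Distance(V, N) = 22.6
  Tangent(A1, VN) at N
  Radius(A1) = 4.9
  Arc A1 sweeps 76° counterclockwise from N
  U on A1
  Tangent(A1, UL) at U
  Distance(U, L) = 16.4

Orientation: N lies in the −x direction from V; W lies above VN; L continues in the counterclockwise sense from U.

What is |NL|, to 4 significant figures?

21.48

V is at the origin; VN is horizontal with |VN| = 22.6 and N on the −x side, so N = (-22.60, 0.000). A1 meets VN tangentially, so WN is at right angles to VN, so W = N + (0, 4.9) = (-22.60, 4.900). On A1, N sits at bearing -90° from W; a 76° counterclockwise sweep puts U at bearing -14°, so U = W + 4.9·(cos -14°, sin -14°) = (-17.85, 3.715). Tangency of A1 to UL means the radius WU is perpendicular to UL, so UL runs along (−sin -14°, cos -14°); with |UL| = 16.4, L = (-13.88, 19.63). Then |NL| = |L − N| = 21.48.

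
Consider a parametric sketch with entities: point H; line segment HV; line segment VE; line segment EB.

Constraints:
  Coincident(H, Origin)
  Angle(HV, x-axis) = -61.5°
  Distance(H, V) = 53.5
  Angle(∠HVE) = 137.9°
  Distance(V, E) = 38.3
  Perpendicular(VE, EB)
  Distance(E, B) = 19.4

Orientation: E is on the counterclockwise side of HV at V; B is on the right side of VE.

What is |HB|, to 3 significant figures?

95.6

∠HVE = 137.9°, so VE runs at -61.5° + (180° − 137.9°) = -19.4° from the x-axis; with |VE| = 38.3, E = V + 38.3·(cos -19.4°, sin -19.4°) = (61.7, -59.7). The perpendicularity gives EB at right angles to VE; with |EB| = 19.4 on the right of VE, B = E + 19.4·(-0.332, -0.943) = (55.2, -78.0). Then |HB| = |B − H| = 95.6.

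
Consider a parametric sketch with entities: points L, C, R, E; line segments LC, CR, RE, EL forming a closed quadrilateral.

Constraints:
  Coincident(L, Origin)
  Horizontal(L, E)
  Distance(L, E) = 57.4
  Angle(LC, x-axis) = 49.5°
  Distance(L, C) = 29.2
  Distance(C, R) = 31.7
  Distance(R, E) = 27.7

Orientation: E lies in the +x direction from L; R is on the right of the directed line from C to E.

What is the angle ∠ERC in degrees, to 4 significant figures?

96.48°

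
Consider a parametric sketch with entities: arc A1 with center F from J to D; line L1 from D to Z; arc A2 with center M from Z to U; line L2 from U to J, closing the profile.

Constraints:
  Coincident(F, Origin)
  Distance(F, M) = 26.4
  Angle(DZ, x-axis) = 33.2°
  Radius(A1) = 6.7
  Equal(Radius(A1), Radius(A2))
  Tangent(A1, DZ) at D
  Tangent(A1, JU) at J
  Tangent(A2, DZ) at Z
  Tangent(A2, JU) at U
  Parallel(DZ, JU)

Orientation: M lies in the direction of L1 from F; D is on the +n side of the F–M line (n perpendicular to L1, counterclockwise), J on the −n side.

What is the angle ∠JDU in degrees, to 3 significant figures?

63.1°

The slot axis is L1's direction at 33.2°, so u = (cos 33.2°, sin 33.2°) = (0.837, 0.548) and n = (−sin 33.2°, cos 33.2°) = (-0.548, 0.837). F is at the origin and M lies 26.4 along u from F, so M = 26.4·u = (22.1, 14.5). Tangency of A1 to both parallel lines with radius 6.7 puts D and J at F ± 6.7·n: D = (-3.67, 5.61), J = (3.67, -5.61). Equal radii place Z and U the same way about M: Z = M + 6.7·n = (18.4, 20.1), U = M − 6.7·n = (25.8, 8.85). Then cos ∠JDU = DJ·DU / (|DJ||DU|), giving 63.1°.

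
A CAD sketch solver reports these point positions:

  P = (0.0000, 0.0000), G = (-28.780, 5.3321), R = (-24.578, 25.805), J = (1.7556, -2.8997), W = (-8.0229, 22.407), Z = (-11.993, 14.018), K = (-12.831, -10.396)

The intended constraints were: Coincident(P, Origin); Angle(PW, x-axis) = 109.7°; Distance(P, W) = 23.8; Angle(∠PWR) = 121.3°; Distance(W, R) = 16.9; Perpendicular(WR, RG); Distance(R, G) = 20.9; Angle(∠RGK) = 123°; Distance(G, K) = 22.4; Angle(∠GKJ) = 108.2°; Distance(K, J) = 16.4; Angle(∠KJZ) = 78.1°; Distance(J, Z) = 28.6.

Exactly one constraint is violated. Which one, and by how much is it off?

Distance(J, Z) = 28.6 — off by 6.80.

P = (0.00, 0.00) ✓; PW at 109.7° ✓; |PW| = 23.80 ✓; ∠PWR = 121.3° ✓; |WR| = 16.90 ✓; ∠(WR, RG) = 90.00° ✓; |RG| = 20.90 ✓; ∠RGK = 123.0° ✓; |GK| = 22.40 ✓; ∠GKJ = 108.2° ✓; |KJ| = 16.40 ✓; ∠KJZ = 78.10° ✓; |JZ| = 21.80 ✗.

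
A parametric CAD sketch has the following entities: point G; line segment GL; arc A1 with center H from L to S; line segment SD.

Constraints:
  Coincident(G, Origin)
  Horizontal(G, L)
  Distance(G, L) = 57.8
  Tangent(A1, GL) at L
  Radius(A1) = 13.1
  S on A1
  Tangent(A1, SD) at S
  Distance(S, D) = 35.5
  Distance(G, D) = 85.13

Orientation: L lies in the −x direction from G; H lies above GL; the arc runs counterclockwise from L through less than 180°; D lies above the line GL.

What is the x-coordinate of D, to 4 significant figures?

-69.57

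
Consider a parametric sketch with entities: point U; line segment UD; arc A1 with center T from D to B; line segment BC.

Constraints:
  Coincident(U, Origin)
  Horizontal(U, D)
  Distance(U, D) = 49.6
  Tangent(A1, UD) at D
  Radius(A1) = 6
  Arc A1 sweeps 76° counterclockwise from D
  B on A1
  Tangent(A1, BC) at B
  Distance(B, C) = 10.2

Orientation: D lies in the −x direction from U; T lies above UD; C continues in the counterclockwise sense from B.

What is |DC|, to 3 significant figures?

16.7

On A1, D sits at bearing -90° from T; a 76° counterclockwise sweep puts B at bearing -14°, so B = T + 6.0·(cos -14°, sin -14°) = (-43.8, 4.55). A1 meets BC tangentially, so TB is at right angles to BC, so BC runs along (−sin -14°, cos -14°); with |BC| = 10.2, C = (-41.3, 14.4). Then |DC| = |C − D| = 16.7.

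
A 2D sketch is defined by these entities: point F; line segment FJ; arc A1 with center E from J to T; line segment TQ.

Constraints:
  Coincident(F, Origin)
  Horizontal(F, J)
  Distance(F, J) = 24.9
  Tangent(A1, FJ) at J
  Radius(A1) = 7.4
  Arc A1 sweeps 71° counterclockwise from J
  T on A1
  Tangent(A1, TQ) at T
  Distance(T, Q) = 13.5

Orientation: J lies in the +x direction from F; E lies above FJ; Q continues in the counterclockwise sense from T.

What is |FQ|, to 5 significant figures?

40.402

On A1, J sits at bearing -90° from E; a 71° counterclockwise sweep puts T at bearing -19°, so T = E + 7.4·(cos -19°, sin -19°) = (31.897, 4.9908). The tangent condition forces ET to be normal to TQ, so TQ runs along (−sin -19°, cos -19°); with |TQ| = 13.5, Q = (36.292, 17.755). Then |FQ| = |Q − F| = 40.402.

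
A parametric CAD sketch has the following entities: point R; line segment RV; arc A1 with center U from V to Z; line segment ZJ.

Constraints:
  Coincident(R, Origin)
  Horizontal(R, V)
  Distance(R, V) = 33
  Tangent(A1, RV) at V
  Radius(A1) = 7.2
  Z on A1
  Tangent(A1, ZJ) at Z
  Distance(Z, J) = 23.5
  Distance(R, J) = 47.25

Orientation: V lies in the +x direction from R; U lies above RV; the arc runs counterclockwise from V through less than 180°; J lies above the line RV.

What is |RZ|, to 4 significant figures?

40.98

R is at the origin; R and V share the same y with |RV| = 33.0 and V on the +x side, so V = (33.00, 0.000). A1 meets RV tangentially, so UV is at right angles to RV, so U = V + (0, 7.2) = (33.00, 7.200). Since UZ ⟂ ZJ (tangency), |UJ| = √(7.2² + 23.5²) = 24.58 regardless of where Z sits on A1. So J lies on both circle(R, 47.25) and circle(U, 24.58); the above-RV intersection is J = (35.04, 31.69). Z is the foot of the tangent from J: Z = (40.04, 8.729).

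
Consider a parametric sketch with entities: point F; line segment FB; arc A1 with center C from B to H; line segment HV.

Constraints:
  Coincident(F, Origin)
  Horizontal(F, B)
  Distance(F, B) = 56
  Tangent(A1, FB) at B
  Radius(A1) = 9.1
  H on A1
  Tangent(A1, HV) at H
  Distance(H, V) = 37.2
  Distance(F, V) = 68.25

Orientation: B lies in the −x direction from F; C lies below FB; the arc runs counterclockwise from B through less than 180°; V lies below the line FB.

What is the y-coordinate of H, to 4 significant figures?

-12.70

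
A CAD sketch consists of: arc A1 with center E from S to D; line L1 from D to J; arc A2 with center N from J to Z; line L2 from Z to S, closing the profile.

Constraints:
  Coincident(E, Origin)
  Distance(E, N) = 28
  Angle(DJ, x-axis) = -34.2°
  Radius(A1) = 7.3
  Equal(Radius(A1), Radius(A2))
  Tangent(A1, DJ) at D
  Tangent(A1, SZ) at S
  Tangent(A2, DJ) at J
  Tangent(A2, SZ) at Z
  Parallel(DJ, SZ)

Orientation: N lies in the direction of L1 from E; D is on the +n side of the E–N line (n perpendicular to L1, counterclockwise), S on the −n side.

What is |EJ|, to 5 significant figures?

28.936

The slot axis is L1's direction at -34.2°, so u = (cos -34.2°, sin -34.2°) = (0.82708, -0.56208) and n = (−sin -34.2°, cos -34.2°) = (0.56208, 0.82708). E is at the origin and N lies 28.0 along u from E, so N = 28.0·u = (23.158, -15.738). Tangency of A1 to both parallel lines with radius 7.3 puts D and S at E ± 7.3·n: D = (4.1032, 6.0377), S = (-4.1032, -6.0377). Equal radii place J and Z the same way about N: J = N + 7.3·n = (27.261, -9.7006), Z = N − 7.3·n = (19.055, -21.776). Then |EJ| = |J − E| = 28.936.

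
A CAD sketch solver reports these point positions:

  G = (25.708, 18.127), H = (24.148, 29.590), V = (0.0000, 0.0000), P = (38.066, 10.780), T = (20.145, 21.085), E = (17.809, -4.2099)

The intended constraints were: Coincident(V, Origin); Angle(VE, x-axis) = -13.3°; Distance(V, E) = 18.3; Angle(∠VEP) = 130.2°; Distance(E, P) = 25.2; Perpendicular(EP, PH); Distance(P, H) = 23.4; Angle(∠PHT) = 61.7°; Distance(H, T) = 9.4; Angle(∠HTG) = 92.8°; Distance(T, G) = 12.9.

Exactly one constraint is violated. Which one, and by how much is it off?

Distance(T, G) = 12.9 — off by 6.60.

V = (0.00, 0.00) ✓; VE at -13.30° ✓; |VE| = 18.30 ✓; ∠VEP = 130.2° ✓; |EP| = 25.20 ✓; ∠(EP, PH) = 90.00° ✓; |PH| = 23.40 ✓; ∠PHT = 61.70° ✓; |HT| = 9.400 ✓; ∠HTG = 92.80° ✓; |TG| = 6.301 ✗.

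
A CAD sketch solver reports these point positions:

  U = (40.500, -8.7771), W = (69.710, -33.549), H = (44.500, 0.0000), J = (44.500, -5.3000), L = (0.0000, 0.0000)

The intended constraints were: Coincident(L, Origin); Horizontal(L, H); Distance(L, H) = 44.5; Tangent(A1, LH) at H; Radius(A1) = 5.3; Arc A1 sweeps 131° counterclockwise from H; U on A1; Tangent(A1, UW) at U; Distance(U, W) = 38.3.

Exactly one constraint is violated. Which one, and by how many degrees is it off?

Tangent(A1, UW) at U — off by 8.70°.

L = (0.00, 0.00) ✓; L.y = 0.00, H.y = 0.00 ✓; |LH| = 44.50 ✓; ∠(JH, HL) = 90.00° ✓; |JH| = 5.300 ✓; bearing(J→U) − bearing(J→H) = 131.0° ✓; |JU| = 5.300 ✓; ∠(JU, UW) = 81.30° ✗; |UW| = 38.30 ✓.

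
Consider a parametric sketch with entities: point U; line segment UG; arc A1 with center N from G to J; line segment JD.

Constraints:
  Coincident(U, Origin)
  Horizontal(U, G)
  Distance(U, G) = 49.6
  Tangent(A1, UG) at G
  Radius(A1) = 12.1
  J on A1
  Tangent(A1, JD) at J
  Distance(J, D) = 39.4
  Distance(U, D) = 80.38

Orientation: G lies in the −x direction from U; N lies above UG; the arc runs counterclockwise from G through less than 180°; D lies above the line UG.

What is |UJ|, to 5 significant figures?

43.868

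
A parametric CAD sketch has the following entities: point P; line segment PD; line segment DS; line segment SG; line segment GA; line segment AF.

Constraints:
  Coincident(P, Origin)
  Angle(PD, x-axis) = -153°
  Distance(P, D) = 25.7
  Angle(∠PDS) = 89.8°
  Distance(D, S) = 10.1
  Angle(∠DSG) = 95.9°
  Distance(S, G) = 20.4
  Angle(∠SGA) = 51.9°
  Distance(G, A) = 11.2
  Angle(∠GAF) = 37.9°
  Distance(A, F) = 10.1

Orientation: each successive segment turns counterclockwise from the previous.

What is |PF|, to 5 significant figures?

17.721

∠SGA = 51.9° gives GA at 149.40° from the x-axis; with |GA| = 11.2, A = (-8.9160, -7.5391). ∠GAF = 37.9° gives AF at -68.500° from the x-axis; with |AF| = 10.1, F = (-5.2143, -16.936). Then |PF| = |F − P| = 17.721.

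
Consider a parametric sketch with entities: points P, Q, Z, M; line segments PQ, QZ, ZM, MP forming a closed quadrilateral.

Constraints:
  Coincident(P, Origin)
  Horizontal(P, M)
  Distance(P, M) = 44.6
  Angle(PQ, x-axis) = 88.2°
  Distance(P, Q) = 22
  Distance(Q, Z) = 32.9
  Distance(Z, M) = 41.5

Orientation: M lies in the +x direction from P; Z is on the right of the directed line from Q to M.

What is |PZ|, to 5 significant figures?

11.598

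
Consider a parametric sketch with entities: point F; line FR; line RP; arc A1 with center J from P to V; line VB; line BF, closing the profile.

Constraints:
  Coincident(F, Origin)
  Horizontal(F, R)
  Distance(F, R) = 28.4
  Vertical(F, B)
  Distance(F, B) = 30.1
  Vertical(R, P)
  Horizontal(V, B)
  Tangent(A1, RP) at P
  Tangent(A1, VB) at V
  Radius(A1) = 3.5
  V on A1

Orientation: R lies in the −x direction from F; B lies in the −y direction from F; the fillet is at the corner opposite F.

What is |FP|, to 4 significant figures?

38.91

F is at the origin; FR is horizontal with |FR| = 28.4 and R on the −x side, so R = (-28.40, 0.000). FB is vertical with |FB| = 30.1 and B on the −y side, so B = (0.000, -30.10). The virtual corner opposite F is at (-28.40, -30.10). A1 meets RP tangentially, so JP is at right angles to RP and A1 meets VB tangentially, so JV is at right angles to VB, with radius 3.5, so the center J sits 3.5 in from both sides at J = (-24.90, -26.60). That places the tangent points at P = (-28.40, -26.60) on RP and V = (-24.90, -30.10) on VB. Then |FP| = |P − F| = 38.91.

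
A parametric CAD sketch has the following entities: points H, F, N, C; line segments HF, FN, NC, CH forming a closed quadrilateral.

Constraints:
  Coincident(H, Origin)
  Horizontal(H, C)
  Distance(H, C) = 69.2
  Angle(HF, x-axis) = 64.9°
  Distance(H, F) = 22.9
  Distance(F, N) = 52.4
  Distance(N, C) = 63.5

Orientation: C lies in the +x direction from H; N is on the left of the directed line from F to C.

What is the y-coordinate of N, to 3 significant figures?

58.9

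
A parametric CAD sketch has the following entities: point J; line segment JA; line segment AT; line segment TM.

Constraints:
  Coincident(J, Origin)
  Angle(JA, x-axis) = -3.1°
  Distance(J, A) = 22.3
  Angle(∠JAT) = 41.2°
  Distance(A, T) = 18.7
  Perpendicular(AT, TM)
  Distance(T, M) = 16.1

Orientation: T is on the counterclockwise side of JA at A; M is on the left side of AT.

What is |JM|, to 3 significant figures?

2.38

∠JAT = 41.2°, so AT runs at -3.1° + (180° − 41.2°) = 136° from the x-axis; with |AT| = 18.7, T = A + 18.7·(cos 136°, sin 136°) = (8.88, 11.9). AT ⟂ TM; with |TM| = 16.1 on the left of AT, M = T + 16.1·(-0.698, -0.716) = (-2.36, 0.332). Then |JM| = |M − J| = 2.38.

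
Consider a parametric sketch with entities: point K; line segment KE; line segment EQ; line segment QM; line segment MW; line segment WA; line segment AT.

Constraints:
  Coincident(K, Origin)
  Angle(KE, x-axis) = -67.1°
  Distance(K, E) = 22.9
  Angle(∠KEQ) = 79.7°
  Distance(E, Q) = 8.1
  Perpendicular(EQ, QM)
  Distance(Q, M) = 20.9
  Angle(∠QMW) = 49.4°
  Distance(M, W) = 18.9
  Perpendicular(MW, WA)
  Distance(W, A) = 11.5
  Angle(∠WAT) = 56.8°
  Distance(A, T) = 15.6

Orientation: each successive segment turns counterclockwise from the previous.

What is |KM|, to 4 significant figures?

4.325

∠KEQ = 79.7° gives EQ at 33.20° from the x-axis; with |EQ| = 8.1, Q = (15.69, -16.66). EQ ⟂ QM, so QM runs at 123.2°; with |QM| = 20.9, M = (4.245, 0.8285). Then |KM| = |M − K| = 4.325.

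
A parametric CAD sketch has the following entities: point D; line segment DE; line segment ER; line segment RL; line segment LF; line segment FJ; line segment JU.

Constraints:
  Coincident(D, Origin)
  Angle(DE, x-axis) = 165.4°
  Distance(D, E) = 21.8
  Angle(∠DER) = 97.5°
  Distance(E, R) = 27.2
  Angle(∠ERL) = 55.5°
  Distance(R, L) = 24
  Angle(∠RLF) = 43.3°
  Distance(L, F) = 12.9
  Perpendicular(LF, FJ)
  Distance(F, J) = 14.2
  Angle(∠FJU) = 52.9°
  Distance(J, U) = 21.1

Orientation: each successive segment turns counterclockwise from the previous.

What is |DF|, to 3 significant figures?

20.5

∠ERL = 55.5° gives RL at 12.4° from the x-axis; with |RL| = 24.0, L = (-7.89, -14.6). ∠RLF = 43.3° gives LF at 149° from the x-axis; with |LF| = 12.9, F = (-19.0, -7.93). Then |DF| = |F − D| = 20.5.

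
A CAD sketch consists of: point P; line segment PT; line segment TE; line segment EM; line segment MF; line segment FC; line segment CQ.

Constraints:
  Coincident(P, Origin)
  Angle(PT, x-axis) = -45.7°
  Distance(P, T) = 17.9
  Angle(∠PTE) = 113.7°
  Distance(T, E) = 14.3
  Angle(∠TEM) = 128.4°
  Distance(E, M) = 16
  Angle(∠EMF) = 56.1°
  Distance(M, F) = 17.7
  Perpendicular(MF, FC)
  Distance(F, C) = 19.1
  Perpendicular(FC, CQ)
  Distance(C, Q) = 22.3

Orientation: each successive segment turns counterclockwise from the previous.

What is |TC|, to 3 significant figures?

7.22

P is at the origin; PT runs at -45.7° with length 17.9, so T = (12.5, -12.8). ∠PTE = 113.7° gives TE at 20.6° from the x-axis; with |TE| = 14.3, E = (25.9, -7.78). ∠TEM = 128.4° gives EM at 72.2° from the x-axis; with |EM| = 16.0, M = (30.8, 7.45). ∠EMF = 56.1° gives MF at -164° from the x-axis; with |MF| = 17.7, F = (13.8, 2.55). The perpendicularity gives FC at right angles to MF, so FC runs at -73.9°; with |FC| = 19.1, C = (19.1, -15.8). Then |TC| = |C − T| = 7.22.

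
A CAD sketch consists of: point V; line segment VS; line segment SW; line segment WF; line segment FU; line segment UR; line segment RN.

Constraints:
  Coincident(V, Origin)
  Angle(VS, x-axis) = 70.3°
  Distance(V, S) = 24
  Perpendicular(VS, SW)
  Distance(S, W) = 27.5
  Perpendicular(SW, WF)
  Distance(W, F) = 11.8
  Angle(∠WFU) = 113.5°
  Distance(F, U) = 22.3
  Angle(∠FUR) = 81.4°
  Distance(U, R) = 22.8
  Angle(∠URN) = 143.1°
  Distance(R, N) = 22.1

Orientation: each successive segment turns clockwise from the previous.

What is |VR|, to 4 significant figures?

25.37

V is at the origin; VS runs at 70.3° with length 24.0, so S = (8.090, 22.60). The perpendicularity gives SW at right angles to VS, so SW runs at -19.70°; with |SW| = 27.5, W = (33.98, 13.33). SW ⟂ WF, so WF runs at -109.7°; with |WF| = 11.8, F = (30.00, 2.216). ∠WFU = 113.5° gives FU at -176.2° from the x-axis; with |FU| = 22.3, U = (7.752, 0.7379). ∠FUR = 81.4° gives UR at 85.20° from the x-axis; with |UR| = 22.8, R = (9.660, 23.46). Then |VR| = |R − V| = 25.37.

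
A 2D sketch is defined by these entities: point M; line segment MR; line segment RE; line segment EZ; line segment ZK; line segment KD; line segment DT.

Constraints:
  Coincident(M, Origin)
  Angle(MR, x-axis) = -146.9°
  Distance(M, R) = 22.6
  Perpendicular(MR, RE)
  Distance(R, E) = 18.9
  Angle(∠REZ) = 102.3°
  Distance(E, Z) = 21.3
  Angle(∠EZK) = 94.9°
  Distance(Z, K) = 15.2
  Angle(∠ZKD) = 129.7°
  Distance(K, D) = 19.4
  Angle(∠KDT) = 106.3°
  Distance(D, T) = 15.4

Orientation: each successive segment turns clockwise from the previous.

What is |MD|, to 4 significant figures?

10.77

∠EZK = 94.9° gives ZK at -39.70° from the x-axis; with |ZK| = 15.2, K = (-2.603, 8.948). ∠ZKD = 129.7° gives KD at -90.00° from the x-axis; with |KD| = 19.4, D = (-2.603, -10.45). Then |MD| = |D − M| = 10.77.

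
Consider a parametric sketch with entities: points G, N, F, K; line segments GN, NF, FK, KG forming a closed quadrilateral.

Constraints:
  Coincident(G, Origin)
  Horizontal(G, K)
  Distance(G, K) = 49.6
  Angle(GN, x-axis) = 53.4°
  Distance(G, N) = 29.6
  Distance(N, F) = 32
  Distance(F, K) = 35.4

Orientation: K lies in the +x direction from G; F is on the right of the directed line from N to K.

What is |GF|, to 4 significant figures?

17.20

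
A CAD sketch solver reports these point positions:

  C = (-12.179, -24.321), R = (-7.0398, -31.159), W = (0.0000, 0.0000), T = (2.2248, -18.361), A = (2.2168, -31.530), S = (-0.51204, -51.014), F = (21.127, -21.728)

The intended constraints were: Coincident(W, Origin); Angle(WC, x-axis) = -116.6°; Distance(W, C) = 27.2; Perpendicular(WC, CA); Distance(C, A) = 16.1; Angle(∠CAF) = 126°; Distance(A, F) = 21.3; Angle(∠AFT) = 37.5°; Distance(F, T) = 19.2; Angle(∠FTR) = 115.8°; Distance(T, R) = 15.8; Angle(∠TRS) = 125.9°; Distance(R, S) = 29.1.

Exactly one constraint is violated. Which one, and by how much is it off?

Distance(R, S) = 29.1 — off by 8.20.

W = (0.00, 0.00) ✓; WC at -116.6° ✓; |WC| = 27.20 ✓; ∠(WC, CA) = 90.00° ✓; |CA| = 16.10 ✓; ∠CAF = 126.0° ✓; |AF| = 21.30 ✓; ∠AFT = 37.50° ✓; |FT| = 19.20 ✓; ∠FTR = 115.8° ✓; |TR| = 15.80 ✓; ∠TRS = 125.9° ✓; |RS| = 20.90 ✗.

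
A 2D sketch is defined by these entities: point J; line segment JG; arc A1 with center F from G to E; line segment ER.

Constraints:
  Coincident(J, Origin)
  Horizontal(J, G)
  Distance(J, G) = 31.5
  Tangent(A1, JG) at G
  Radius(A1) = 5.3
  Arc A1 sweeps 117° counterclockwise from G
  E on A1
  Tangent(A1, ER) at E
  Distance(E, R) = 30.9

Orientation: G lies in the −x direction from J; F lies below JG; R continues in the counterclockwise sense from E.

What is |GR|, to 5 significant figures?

36.446

J is at the origin; J and G share the same y with |JG| = 31.5 and G on the −x side, so G = (-31.500, 0.0000). Tangency of A1 to JG means the radius FG is perpendicular to JG, so F = G + (0, -5.3) = (-31.500, -5.3000). On A1, G sits at bearing 90° from F; a 117° counterclockwise sweep puts E at bearing 207°, so E = F + 5.3·(cos 207°, sin 207°) = (-36.222, -7.7061). Tangency of A1 to ER means the radius FE is perpendicular to ER, so ER runs along (−sin 207°, cos 207°); with |ER| = 30.9, R = (-22.194, -35.238). Then |GR| = |R − G| = 36.446.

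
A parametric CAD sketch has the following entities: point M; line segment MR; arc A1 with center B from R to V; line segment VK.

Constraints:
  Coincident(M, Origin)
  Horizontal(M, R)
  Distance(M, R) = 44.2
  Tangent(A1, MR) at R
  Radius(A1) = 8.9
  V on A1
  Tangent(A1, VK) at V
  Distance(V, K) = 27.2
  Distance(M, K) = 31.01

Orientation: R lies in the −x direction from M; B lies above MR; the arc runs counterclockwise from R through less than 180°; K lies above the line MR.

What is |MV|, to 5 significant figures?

37.549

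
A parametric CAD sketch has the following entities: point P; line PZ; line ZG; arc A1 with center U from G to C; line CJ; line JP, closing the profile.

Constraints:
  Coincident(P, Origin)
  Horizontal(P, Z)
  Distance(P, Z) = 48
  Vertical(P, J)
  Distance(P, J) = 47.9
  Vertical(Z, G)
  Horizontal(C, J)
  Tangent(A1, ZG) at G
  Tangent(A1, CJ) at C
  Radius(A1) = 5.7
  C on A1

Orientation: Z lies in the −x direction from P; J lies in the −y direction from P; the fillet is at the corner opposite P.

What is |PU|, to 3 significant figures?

59.8

P is at the origin; PZ is horizontal with |PZ| = 48.0 and Z on the −x side, so Z = (-48.0, 0.00). P and J share the same x with |PJ| = 47.9 and J on the −y side, so J = (0.00, -47.9). The virtual corner opposite P is at (-48.0, -47.9). Tangency of A1 to ZG means the radius UG is perpendicular to ZG and since A1 is tangent to CJ there, UC ⟂ CJ, with radius 5.7, so the center U sits 5.7 in from both sides at U = (-42.3, -42.2). Then |PU| = |U − P| = 59.8.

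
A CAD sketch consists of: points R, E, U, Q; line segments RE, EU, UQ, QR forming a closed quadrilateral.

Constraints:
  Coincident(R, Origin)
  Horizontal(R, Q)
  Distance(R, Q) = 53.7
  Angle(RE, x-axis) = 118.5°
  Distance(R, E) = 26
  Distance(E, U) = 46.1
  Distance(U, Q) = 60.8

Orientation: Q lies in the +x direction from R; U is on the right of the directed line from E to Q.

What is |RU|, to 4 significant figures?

22.44

R is at the origin; RQ is horizontal with |RQ| = 53.7 and Q in +x, so Q = (53.7, 0). RE runs at 118.5° with |RE| = 26.0, so E = (-12.41, 22.85). U is determined by |EU| = 46.1 and |UQ| = 60.8 together: it lies at the intersection of circle(E, 46.1) and circle(Q, 60.8). With |EQ| = 69.94, the foot of the radical line on EQ is 23.74 from E and the perpendicular offset is √(46.1² − 23.74²) = 39.52. Taking the right-of-EQ solution: U = (-2.880, -22.26).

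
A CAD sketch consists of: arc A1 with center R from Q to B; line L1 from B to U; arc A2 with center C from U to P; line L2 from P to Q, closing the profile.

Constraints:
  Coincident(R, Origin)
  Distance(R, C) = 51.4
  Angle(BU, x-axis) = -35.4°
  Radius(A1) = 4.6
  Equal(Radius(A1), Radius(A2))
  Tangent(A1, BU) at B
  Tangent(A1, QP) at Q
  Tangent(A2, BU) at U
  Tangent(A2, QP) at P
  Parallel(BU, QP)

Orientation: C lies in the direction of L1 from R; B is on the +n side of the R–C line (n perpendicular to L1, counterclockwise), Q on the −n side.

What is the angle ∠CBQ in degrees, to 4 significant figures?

84.89°

R is at the origin and C lies 51.4 along u from R, so C = 51.4·u = (41.90, -29.78). Tangency of A1 to both parallel lines with radius 4.6 puts B and Q at R ± 4.6·n: B = (2.665, 3.750), Q = (-2.665, -3.750). Then cos ∠CBQ = BC·BQ / (|BC||BQ|), giving 84.89°.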